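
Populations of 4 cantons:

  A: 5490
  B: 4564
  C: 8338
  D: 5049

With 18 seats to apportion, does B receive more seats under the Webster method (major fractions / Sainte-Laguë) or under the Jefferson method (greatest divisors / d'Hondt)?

Webster: A 4, B 4, C 6, D 4.
Jefferson: A 4, B 3, C 7, D 4.
B gets 4 under Webster and 3 under Jefferson.

Webster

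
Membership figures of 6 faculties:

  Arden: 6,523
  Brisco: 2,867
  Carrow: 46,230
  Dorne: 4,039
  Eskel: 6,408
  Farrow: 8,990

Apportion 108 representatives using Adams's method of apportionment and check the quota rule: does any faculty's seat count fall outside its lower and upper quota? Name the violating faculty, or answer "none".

Carrow

Standard quotas: Arden 9.386, Brisco 4.125, Carrow 66.521, Dorne 5.812, Eskel 9.221, Farrow 12.936.
Adams allocation: Arden 10, Brisco 5, Carrow 65, Dorne 6, Eskel 9, Farrow 13.
Carrow has quota 66.521 (lower 66, upper 67) but receives 65 — outside the quota interval.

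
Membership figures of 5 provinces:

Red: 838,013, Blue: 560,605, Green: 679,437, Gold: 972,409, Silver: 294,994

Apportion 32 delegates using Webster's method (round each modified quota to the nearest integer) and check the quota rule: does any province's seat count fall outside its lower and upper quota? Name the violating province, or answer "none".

none

Standard quotas: Red 8.016, Blue 5.362, Green 6.499, Gold 9.301, Silver 2.822.
Webster allocation: Red 8, Blue 5, Green 7, Gold 9, Silver 3.
Every allocation lies between the lower and upper quota.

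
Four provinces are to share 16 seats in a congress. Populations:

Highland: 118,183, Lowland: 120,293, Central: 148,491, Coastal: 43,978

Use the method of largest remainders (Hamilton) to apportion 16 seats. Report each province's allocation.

Standard divisor: 430945 ÷ 16 ≈ 26934.062.
Standard quotas: Highland 4.3879, Lowland 4.4662, Central 5.5131, Coastal 1.6328.
Lower quotas: Highland 4, Lowland 4, Central 5, Coastal 1 (sum 14, leaving 2 seats).
Remainders in descending order: Coastal 0.6328, Central 0.5131, Lowland 0.4662, Highland 0.3879.
The surplus seats go to Coastal, Central.

Highland=4; Lowland=4; Central=6; Coastal=2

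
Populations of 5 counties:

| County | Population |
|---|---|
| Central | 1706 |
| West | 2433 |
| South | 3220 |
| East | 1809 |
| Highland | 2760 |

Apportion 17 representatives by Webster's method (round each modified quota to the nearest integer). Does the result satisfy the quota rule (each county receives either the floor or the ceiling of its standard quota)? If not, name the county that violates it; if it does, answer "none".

none

Standard quotas: Central 2.431, West 3.468, South 4.589, East 2.578, Highland 3.934.
Webster allocation: Central 2, West 3, South 5, East 3, Highland 4.
Every allocation lies between the lower and upper quota.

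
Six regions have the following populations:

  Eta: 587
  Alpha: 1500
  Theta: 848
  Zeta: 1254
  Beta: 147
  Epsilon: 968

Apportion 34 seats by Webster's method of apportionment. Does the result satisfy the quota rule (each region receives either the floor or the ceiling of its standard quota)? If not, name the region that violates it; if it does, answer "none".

none

Standard quotas: Eta 3.763, Alpha 9.615, Theta 5.436, Zeta 8.038, Beta 0.942, Epsilon 6.205.
Webster allocation: Eta 4, Alpha 10, Theta 5, Zeta 8, Beta 1, Epsilon 6.
Every allocation lies between the lower and upper quota.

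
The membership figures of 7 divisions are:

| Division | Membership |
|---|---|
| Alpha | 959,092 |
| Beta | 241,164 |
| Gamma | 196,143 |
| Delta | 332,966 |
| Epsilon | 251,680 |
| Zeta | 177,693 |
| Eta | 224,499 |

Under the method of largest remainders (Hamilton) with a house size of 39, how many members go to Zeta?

Standard divisor: 2383237 ÷ 39 ≈ 61108.641.
Standard quotas: Alpha 15.6949, Beta 3.9465, Gamma 3.2097, Delta 5.4488, Epsilon 4.1186, Zeta 2.9078, Eta 3.6738.
Lower quotas: Alpha 15, Beta 3, Gamma 3, Delta 5, Epsilon 4, Zeta 2, Eta 3 (sum 35, leaving 4 seats).
Remainders in descending order: Beta 0.9465, Zeta 0.9078, Alpha 0.6949, Eta 0.6738, Delta 0.4488, Gamma 0.2097, Epsilon 0.1186.
Largest remainders: Beta, Zeta, Alpha, Eta receive the extra seats.
Zeta receives 3.

3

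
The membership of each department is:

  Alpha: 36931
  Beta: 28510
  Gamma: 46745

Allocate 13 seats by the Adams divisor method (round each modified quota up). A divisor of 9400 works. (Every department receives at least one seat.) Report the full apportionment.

Alpha=4, Beta=4, Gamma=5

With modified divisor 9400: modified quotas Alpha 3.929, Beta 3.033, Gamma 4.973.
Rounding up: Alpha 4, Beta 4, Gamma 5 (total 13).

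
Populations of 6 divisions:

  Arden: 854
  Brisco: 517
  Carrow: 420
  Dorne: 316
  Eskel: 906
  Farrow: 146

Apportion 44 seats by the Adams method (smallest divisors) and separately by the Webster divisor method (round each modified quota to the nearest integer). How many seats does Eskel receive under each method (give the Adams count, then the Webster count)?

Adams: Arden 12, Brisco 7, Carrow 6, Dorne 5, Eskel 12, Farrow 2.
Webster: Arden 12, Brisco 7, Carrow 6, Dorne 4, Eskel 13, Farrow 2.
Eskel gets 12 under Adams and 13 under Webster.

12 and 13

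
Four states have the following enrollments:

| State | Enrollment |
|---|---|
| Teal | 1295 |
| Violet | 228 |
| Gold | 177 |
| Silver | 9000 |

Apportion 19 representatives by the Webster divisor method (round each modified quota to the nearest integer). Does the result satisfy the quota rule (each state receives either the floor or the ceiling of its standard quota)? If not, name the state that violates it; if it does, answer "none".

Silver

Standard quotas: Teal 2.300, Violet 0.405, Gold 0.314, Silver 15.981.
Webster allocation: Teal 2, Violet 0, Gold 0, Silver 17.
Silver has quota 15.981 (lower 15, upper 16) but receives 17 — outside the quota interval.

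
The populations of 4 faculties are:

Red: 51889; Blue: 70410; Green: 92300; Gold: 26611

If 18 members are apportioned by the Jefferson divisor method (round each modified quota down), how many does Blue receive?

Standard divisor 241210/18 ≈ 13400.556; standard quotas: Red 3.872, Blue 5.254, Green 6.888, Gold 1.986.
Rounding down gives 3, 5, 6, 1 = 15 seats, so the divisor must be adjusted.
With modified divisor 12400: modified quotas Red 4.185, Blue 5.678, Green 7.444, Gold 2.146.
Rounding down: Red 4, Blue 5, Green 7, Gold 2 (total 18).
Blue receives 5.

5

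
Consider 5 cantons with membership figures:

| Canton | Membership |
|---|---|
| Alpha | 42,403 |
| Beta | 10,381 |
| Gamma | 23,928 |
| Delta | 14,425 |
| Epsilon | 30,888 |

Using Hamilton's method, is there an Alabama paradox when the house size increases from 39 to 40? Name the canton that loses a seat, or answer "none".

none

At 39 seats: Alpha 13, Beta 3, Gamma 8, Delta 5, Epsilon 10.
At 40 seats: Alpha 14, Beta 3, Gamma 8, Delta 5, Epsilon 10.
No canton's allocation decreased.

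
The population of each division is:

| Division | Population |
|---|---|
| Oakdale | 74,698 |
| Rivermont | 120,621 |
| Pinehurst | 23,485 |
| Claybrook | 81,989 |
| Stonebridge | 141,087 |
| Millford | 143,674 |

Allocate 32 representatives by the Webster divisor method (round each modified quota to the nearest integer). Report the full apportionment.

Oakdale 4, Rivermont 7, Pinehurst 1, Claybrook 4, Stonebridge 8, Millford 8

Standard divisor 585554/32 ≈ 18298.562; standard quotas: Oakdale 4.082, Rivermont 6.592, Pinehurst 1.283, Claybrook 4.481, Stonebridge 7.710, Millford 7.852.
Rounding to the nearest integer gives Oakdale 4, Rivermont 7, Pinehurst 1, Claybrook 4, Stonebridge 8, Millford 8 — total 32, matching the house size, so no adjustment is needed.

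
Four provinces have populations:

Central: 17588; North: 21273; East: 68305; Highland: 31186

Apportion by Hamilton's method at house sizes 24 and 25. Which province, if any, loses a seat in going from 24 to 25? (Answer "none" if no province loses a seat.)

none

At 24 seats: Central 3, North 4, East 12, Highland 5.
At 25 seats: Central 3, North 4, East 12, Highland 6.
No province's allocation decreased.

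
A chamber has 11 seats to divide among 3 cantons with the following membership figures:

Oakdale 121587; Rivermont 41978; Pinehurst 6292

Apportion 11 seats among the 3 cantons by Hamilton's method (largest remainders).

Total 169857; standard divisor 169857/11 ≈ 15441.545.
Standard quotas: Oakdale 7.8740, Rivermont 2.7185, Pinehurst 0.4075.
Lower quotas: Oakdale 7, Rivermont 2, Pinehurst 0 (sum 9, leaving 2 seats).
Remainders in descending order: Oakdale 0.8740, Rivermont 0.7185, Pinehurst 0.4075.
Largest remainders: Oakdale, Rivermont receive the extra seats.

Oakdale 8, Rivermont 3, Pinehurst 0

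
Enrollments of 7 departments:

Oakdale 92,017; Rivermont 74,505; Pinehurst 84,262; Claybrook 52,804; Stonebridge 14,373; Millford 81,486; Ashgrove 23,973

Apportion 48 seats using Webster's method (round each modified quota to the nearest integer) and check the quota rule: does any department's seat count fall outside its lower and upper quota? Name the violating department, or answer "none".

none

Standard quotas: Oakdale 10.431, Rivermont 8.446, Pinehurst 9.552, Claybrook 5.986, Stonebridge 1.629, Millford 9.237, Ashgrove 2.718.
Webster allocation: Oakdale 10, Rivermont 8, Pinehurst 10, Claybrook 6, Stonebridge 2, Millford 9, Ashgrove 3.
Every allocation lies between the lower and upper quota.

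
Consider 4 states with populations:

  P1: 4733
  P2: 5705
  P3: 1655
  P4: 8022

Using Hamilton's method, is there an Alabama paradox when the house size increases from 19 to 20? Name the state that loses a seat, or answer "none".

P3

At 19 seats: P1 4, P2 5, P3 2, P4 8.
At 20 seats: P1 5, P2 6, P3 1, P4 8.
P3 drops from 2 to 1.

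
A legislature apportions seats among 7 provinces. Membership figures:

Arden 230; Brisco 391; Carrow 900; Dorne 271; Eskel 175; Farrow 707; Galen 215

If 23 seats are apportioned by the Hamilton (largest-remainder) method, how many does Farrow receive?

The standard divisor is 2889/23 ≈ 125.609.
Standard quotas: Arden 1.831, Brisco 3.113, Carrow 7.165, Dorne 2.157, Eskel 1.393, Farrow 5.629, Galen 1.712.
Lower quotas: Arden 1, Brisco 3, Carrow 7, Dorne 2, Eskel 1, Farrow 5, Galen 1 (sum 20, leaving 3 seats).
Remainders in descending order: Arden 0.831, Galen 0.712, Farrow 0.629, Eskel 0.393, Carrow 0.165, Dorne 0.157, Brisco 0.113.
Largest remainders: Arden, Galen, Farrow receive the extra seats.
Farrow receives 6.

6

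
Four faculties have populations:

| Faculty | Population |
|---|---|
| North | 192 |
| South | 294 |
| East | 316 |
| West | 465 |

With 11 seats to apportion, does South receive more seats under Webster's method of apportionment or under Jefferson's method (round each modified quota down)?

Jefferson

Webster: North 2, South 2, East 3, West 4.
Jefferson: North 1, South 3, East 3, West 4.
South gets 2 under Webster and 3 under Jefferson.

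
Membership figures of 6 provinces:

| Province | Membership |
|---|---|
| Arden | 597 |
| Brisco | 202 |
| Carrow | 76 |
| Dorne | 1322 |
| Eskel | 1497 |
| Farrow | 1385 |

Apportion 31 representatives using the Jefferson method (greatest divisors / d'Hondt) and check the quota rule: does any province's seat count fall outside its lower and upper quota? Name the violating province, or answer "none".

Standard quotas: Arden 3.644, Brisco 1.233, Carrow 0.464, Dorne 8.069, Eskel 9.137, Farrow 8.453.
Jefferson allocation: Arden 3, Brisco 1, Carrow 0, Dorne 8, Eskel 10, Farrow 9.
Every allocation lies between the lower and upper quota.

none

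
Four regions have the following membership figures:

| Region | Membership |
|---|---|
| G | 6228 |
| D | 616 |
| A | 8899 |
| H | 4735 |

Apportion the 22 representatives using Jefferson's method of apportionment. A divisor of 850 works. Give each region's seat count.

G 7; D 0; A 10; H 5

With modified divisor 850: modified quotas G 7.327, D 0.725, A 10.469, H 5.571.
Rounding down: G 7, D 0, A 10, H 5 (total 22).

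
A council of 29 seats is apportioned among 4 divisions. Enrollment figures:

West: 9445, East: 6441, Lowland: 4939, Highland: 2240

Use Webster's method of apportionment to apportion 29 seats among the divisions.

West 12; East 8; Lowland 6; Highland 3

Standard divisor 23065/29 ≈ 795.345; standard quotas: West 11.875, East 8.098, Lowland 6.210, Highland 2.816.
Rounding to the nearest integer gives West 12, East 8, Lowland 6, Highland 3 — total 29, matching the house size, so no adjustment is needed.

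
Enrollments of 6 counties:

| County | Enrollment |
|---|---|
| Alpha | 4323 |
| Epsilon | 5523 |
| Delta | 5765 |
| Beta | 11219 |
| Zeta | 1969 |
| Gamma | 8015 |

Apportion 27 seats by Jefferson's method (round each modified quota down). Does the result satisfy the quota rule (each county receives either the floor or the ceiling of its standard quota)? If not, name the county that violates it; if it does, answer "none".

Standard quotas: Alpha 3.171, Epsilon 4.051, Delta 4.228, Beta 8.228, Zeta 1.444, Gamma 5.878.
Jefferson allocation: Alpha 3, Epsilon 4, Delta 4, Beta 9, Zeta 1, Gamma 6.
Every allocation lies between the lower and upper quota.

none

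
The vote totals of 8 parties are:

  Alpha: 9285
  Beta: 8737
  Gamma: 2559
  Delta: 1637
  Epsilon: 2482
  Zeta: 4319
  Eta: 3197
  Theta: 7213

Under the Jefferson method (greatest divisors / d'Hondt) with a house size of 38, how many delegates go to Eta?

3

Standard divisor 39429/38 ≈ 1037.605; standard quotas: Alpha 8.948, Beta 8.420, Gamma 2.466, Delta 1.578, Epsilon 2.392, Zeta 4.162, Eta 3.081, Theta 6.952.
Rounding down gives 8, 8, 2, 1, 2, 4, 3, 6 = 34 seats, so the divisor must be adjusted.
With modified divisor 920: modified quotas Alpha 10.092, Beta 9.497, Gamma 2.782, Delta 1.779, Epsilon 2.698, Zeta 4.695, Eta 3.475, Theta 7.840.
Rounding down: Alpha 10, Beta 9, Gamma 2, Delta 1, Epsilon 2, Zeta 4, Eta 3, Theta 7 (total 38).
Eta receives 3.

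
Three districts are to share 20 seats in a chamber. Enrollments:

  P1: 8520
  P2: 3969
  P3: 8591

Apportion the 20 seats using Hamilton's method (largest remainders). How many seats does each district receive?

P1: 8; P2: 4; P3: 8

Standard divisor: 21080 ÷ 20 = 1054.
Standard quotas: P1 8.0835, P2 3.7657, P3 8.1509.
Lower quotas: P1 8, P2 3, P3 8 (sum 19, leaving 1 seat).
Remainders in descending order: P2 0.7657, P3 0.1509, P1 0.0835.
The surplus seat goes to P2.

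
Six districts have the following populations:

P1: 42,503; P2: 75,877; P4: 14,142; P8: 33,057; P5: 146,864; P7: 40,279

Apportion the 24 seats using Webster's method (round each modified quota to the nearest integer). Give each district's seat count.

P1=3, P2=5, P4=1, P8=2, P5=10, P7=3

Standard divisor 352722/24 ≈ 14696.75; standard quotas: P1 2.892, P2 5.163, P4 0.962, P8 2.249, P5 9.993, P7 2.741.
Rounding to the nearest integer gives P1 3, P2 5, P4 1, P8 2, P5 10, P7 3 — total 24, matching the house size, so no adjustment is needed.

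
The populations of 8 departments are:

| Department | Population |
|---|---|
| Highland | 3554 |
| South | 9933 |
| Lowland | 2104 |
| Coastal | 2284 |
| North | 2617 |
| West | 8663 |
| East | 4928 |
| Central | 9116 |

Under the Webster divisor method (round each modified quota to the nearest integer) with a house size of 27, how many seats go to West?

6

Standard divisor 43199/27 ≈ 1599.963; standard quotas: Highland 2.221, South 6.208, Lowland 1.315, Coastal 1.428, North 1.636, West 5.415, East 3.080, Central 5.698.
Rounding to the nearest integer gives 2, 6, 1, 1, 2, 5, 3, 6 = 26 seats, so the divisor must be adjusted.
With modified divisor 1550: modified quotas Highland 2.293, South 6.408, Lowland 1.357, Coastal 1.474, North 1.688, West 5.589, East 3.179, Central 5.881.
Rounding to the nearest integer: Highland 2, South 6, Lowland 1, Coastal 1, North 2, West 6, East 3, Central 6 (total 27).
West receives 6.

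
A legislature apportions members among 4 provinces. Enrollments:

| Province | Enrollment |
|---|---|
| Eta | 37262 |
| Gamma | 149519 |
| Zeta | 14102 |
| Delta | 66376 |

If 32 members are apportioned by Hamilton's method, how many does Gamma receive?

18

Standard divisor: 267259 ÷ 32 ≈ 8351.844.
Standard quotas: Eta 4.4615, Gamma 17.9025, Zeta 1.6885, Delta 7.9475.
Lower quotas: Eta 4, Gamma 17, Zeta 1, Delta 7 (sum 29, leaving 3 seats).
Remainders in descending order: Delta 0.9475, Gamma 0.9025, Zeta 0.6885, Eta 0.4615.
The surplus seats go to Delta, Gamma, Zeta.
Gamma receives 18.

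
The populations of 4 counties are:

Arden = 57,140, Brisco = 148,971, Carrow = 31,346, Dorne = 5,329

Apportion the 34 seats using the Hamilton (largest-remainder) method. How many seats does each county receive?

Arden 8, Brisco 21, Carrow 4, Dorne 1

Standard divisor: 242786 ÷ 34 ≈ 7140.765.
Standard quotas: Arden 8.0019, Brisco 20.8621, Carrow 4.3897, Dorne 0.7463.
Lower quotas: Arden 8, Brisco 20, Carrow 4, Dorne 0 (sum 32, leaving 2 seats).
Remainders in descending order: Brisco 0.8621, Dorne 0.7463, Carrow 0.3897, Arden 0.0019.
Largest remainders: Brisco, Dorne receive the extra seats.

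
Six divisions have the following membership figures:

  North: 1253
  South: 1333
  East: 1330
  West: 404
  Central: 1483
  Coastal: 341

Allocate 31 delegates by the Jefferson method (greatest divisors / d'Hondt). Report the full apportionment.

North 6, South 7, East 7, West 2, Central 8, Coastal 1

Standard divisor 6144/31 ≈ 198.194; standard quotas: North 6.322, South 6.726, East 6.711, West 2.038, Central 7.483, Coastal 1.721.
Rounding down gives 6, 6, 6, 2, 7, 1 = 28 seats, so the divisor must be adjusted.
With modified divisor 180: modified quotas North 6.961, South 7.406, East 7.389, West 2.244, Central 8.239, Coastal 1.894.
Rounding down: North 6, South 7, East 7, West 2, Central 8, Coastal 1 (total 31).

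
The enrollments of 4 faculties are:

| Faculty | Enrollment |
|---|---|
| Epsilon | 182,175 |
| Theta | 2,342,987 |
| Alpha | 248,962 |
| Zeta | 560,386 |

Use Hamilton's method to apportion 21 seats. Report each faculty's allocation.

Epsilon 1, Theta 15, Alpha 2, Zeta 3

Total 3334510; standard divisor 3334510/21 ≈ 158786.19.
Standard quotas: Epsilon 1.1473, Theta 14.7556, Alpha 1.5679, Zeta 3.5292.
Lower quotas: Epsilon 1, Theta 14, Alpha 1, Zeta 3 (sum 19, leaving 2 seats).
Remainders in descending order: Theta 0.7556, Alpha 0.5679, Zeta 0.5292, Epsilon 0.1473.
The surplus seats go to Theta, Alpha.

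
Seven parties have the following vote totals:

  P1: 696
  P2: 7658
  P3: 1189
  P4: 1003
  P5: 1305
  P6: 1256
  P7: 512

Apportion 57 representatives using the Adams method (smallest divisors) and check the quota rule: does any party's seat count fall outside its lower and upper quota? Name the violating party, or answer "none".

Standard quotas: P1 2.913, P2 32.051, P3 4.976, P4 4.198, P5 5.462, P6 5.257, P7 2.143.
Adams allocation: P1 3, P2 31, P3 5, P4 4, P5 6, P6 5, P7 3.
P2 has quota 32.051 (lower 32, upper 33) but receives 31 — outside the quota interval.

P2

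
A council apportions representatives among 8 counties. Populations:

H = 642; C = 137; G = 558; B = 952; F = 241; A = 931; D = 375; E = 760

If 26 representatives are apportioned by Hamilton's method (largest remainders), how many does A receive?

5

Standard divisor: 4596 ÷ 26 ≈ 176.769.
Standard quotas: H 3.632, C 0.775, G 3.157, B 5.386, F 1.363, A 5.267, D 2.121, E 4.299.
Lower quotas: H 3, C 0, G 3, B 5, F 1, A 5, D 2, E 4 (sum 23, leaving 3 seats).
Remainders in descending order: C 0.775, H 0.632, B 0.386, F 0.363, E 0.299, A 0.267, G 0.157, D 0.121.
The surplus seats go to C, H, B.
A receives 5.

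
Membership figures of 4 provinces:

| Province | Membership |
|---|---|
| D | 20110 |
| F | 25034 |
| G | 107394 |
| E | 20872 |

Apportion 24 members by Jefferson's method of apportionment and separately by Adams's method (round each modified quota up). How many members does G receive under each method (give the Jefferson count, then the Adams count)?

Jefferson: D 2, F 3, G 16, E 3.
Adams: D 3, F 4, G 14, E 3.
G gets 16 under Jefferson and 14 under Adams.

16 and 14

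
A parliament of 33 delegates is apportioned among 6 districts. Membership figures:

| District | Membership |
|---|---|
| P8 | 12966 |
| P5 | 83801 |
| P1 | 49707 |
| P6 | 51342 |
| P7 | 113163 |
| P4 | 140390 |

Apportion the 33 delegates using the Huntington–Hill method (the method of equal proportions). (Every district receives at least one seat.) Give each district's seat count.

With divisor 13867: modified quotas P8 0.935, P5 6.043, P1 3.585, P6 3.702, P7 8.161, P4 10.124.
Geometric-mean thresholds: P8 (min 1), P5 √(6·7)=6.481, P1 √(3·4)=3.464, P6 √(3·4)=3.464, P7 √(8·9)=8.485, P4 √(10·11)=10.488.
Each quota rounded against its threshold gives P8 1, P5 6, P1 4, P6 4, P7 8, P4 10 (total 33).

P8: 1; P5: 6; P1: 4; P6: 4; P7: 8; P4: 10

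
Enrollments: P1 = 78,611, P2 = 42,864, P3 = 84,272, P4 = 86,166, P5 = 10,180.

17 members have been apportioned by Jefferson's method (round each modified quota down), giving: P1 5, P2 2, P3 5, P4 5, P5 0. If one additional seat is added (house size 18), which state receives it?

Priority for the next seat is population ÷ (current seats + 1).
Priorities: P1 13101.833, P2 14288.000, P3 14045.333, P4 14361.000, P5 10180.000.
Highest priority: P4.

P4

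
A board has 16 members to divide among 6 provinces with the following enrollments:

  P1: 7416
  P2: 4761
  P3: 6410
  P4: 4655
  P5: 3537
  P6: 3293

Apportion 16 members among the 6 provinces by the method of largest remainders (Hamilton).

The standard divisor is 30072/16 ≈ 1879.5.
Standard quotas: P1 3.9457, P2 2.5331, P3 3.4105, P4 2.4767, P5 1.8819, P6 1.7521.
Lower quotas: P1 3, P2 2, P3 3, P4 2, P5 1, P6 1 (sum 12, leaving 4 seats).
Remainders in descending order: P1 0.9457, P5 0.8819, P6 0.7521, P2 0.5331, P4 0.4767, P3 0.4105.
The surplus seats go to P1, P5, P6, P2.

P1 4; P2 3; P3 3; P4 2; P5 2; P6 2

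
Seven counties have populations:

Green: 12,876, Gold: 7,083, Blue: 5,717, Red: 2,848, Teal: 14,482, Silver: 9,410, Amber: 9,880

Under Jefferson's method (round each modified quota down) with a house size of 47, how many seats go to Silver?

Standard divisor 62296/47 ≈ 1325.447; standard quotas: Green 9.714, Gold 5.344, Blue 4.313, Red 2.149, Teal 10.926, Silver 7.099, Amber 7.454.
Rounding down gives 9, 5, 4, 2, 10, 7, 7 = 44 seats, so the divisor must be adjusted.
With modified divisor 1220: modified quotas Green 10.554, Gold 5.806, Blue 4.686, Red 2.334, Teal 11.870, Silver 7.713, Amber 8.098.
Rounding down: Green 10, Gold 5, Blue 4, Red 2, Teal 11, Silver 7, Amber 8 (total 47).
Silver receives 7.

7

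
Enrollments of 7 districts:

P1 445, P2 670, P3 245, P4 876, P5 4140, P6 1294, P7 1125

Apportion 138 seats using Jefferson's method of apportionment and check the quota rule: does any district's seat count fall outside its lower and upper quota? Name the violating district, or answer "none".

Standard quotas: P1 6.982, P2 10.513, P3 3.844, P4 13.745, P5 64.960, P6 20.304, P7 17.652.
Jefferson allocation: P1 7, P2 10, P3 3, P4 14, P5 66, P6 20, P7 18.
P5 has quota 64.960 (lower 64, upper 65) but receives 66 — outside the quota interval.

P5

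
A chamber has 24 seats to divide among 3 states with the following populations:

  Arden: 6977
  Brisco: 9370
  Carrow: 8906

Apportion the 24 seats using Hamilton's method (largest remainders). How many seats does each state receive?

Standard divisor: 25253 ÷ 24 ≈ 1052.208.
Standard quotas: Arden 6.6308, Brisco 8.9051, Carrow 8.4641.
Lower quotas: Arden 6, Brisco 8, Carrow 8 (sum 22, leaving 2 seats).
Remainders in descending order: Brisco 0.9051, Arden 0.6308, Carrow 0.4641.
Largest remainders: Brisco, Arden receive the extra seats.

Arden=7, Brisco=9, Carrow=8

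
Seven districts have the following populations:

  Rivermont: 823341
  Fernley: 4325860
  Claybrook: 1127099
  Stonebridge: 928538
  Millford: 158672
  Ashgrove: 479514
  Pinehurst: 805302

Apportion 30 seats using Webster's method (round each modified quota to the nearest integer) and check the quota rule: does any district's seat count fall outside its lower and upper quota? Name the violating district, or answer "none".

Standard quotas: Rivermont 2.856, Fernley 15.006, Claybrook 3.910, Stonebridge 3.221, Millford 0.550, Ashgrove 1.663, Pinehurst 2.793.
Webster allocation: Rivermont 3, Fernley 14, Claybrook 4, Stonebridge 3, Millford 1, Ashgrove 2, Pinehurst 3.
Fernley has quota 15.006 (lower 15, upper 16) but receives 14 — outside the quota interval.

Fernley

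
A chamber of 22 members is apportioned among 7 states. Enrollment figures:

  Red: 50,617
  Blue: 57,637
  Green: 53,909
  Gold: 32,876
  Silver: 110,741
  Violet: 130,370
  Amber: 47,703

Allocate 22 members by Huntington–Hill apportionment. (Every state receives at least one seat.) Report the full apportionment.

With divisor 22628: modified quotas Red 2.237, Blue 2.547, Green 2.382, Gold 1.453, Silver 4.894, Violet 5.761, Amber 2.108.
Geometric-mean thresholds: Red √(2·3)=2.449, Blue √(2·3)=2.449, Green √(2·3)=2.449, Gold √(1·2)=1.414, Silver √(4·5)=4.472, Violet √(5·6)=5.477, Amber √(2·3)=2.449.
Each quota rounded against its threshold gives Red 2, Blue 3, Green 2, Gold 2, Silver 5, Violet 6, Amber 2 (total 22).

Red: 2; Blue: 3; Green: 2; Gold: 2; Silver: 5; Violet: 6; Amber: 2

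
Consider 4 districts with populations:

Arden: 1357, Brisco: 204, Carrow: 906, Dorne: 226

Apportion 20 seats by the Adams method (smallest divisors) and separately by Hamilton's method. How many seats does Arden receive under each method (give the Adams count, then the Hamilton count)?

Adams: Arden 9, Brisco 2, Carrow 7, Dorne 2.
Hamilton: Arden 10, Brisco 1, Carrow 7, Dorne 2.
Arden gets 9 under Adams and 10 under Hamilton.

9 and 10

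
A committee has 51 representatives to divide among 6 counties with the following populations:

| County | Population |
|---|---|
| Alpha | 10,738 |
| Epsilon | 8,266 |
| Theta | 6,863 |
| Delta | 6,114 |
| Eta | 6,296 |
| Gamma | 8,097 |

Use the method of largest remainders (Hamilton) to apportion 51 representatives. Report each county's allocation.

Alpha 12, Epsilon 9, Theta 7, Delta 7, Eta 7, Gamma 9

Total 46374; standard divisor 46374/51 ≈ 909.294.
Standard quotas: Alpha 11.8092, Epsilon 9.0906, Theta 7.5476, Delta 6.7239, Eta 6.9241, Gamma 8.9047.
Lower quotas: Alpha 11, Epsilon 9, Theta 7, Delta 6, Eta 6, Gamma 8 (sum 47, leaving 4 seats).
Remainders in descending order: Eta 0.9241, Gamma 0.9047, Alpha 0.8092, Delta 0.7239, Theta 0.5476, Epsilon 0.0906.
The surplus seats go to Eta, Gamma, Alpha, Delta.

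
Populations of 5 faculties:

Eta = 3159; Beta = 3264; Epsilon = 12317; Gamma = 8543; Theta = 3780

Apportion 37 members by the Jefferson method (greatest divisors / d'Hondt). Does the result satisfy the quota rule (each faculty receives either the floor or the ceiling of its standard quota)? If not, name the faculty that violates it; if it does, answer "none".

Standard quotas: Eta 3.763, Beta 3.888, Epsilon 14.671, Gamma 10.176, Theta 4.502.
Jefferson allocation: Eta 4, Beta 4, Epsilon 15, Gamma 10, Theta 4.
Every allocation lies between the lower and upper quota.

none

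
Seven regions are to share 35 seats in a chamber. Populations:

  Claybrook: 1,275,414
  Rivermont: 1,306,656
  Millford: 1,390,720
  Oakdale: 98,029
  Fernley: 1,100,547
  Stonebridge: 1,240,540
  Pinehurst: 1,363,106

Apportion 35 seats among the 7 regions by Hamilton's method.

Claybrook: 6, Rivermont: 6, Millford: 6, Oakdale: 0, Fernley: 5, Stonebridge: 6, Pinehurst: 6

Standard divisor: 7775012 ÷ 35 ≈ 222143.2.
Standard quotas: Claybrook 5.7414, Rivermont 5.8820, Millford 6.2605, Oakdale 0.4413, Fernley 4.9542, Stonebridge 5.5844, Pinehurst 6.1362.
Lower quotas: Claybrook 5, Rivermont 5, Millford 6, Oakdale 0, Fernley 4, Stonebridge 5, Pinehurst 6 (sum 31, leaving 4 seats).
Remainders in descending order: Fernley 0.9542, Rivermont 0.8820, Claybrook 0.7414, Stonebridge 0.5844, Oakdale 0.4413, Millford 0.2605, Pinehurst 0.1362.
Largest remainders: Fernley, Rivermont, Claybrook, Stonebridge receive the extra seats.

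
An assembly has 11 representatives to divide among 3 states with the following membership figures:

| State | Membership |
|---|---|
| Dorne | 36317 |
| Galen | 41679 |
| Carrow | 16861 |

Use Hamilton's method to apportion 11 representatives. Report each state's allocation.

The standard divisor is 94857/11 ≈ 8623.364.
Standard quotas: Dorne 4.2115, Galen 4.8333, Carrow 1.9553.
Lower quotas: Dorne 4, Galen 4, Carrow 1 (sum 9, leaving 2 seats).
Remainders in descending order: Carrow 0.9553, Galen 0.8333, Dorne 0.2115.
The surplus seats go to Carrow, Galen.

Dorne 4; Galen 5; Carrow 2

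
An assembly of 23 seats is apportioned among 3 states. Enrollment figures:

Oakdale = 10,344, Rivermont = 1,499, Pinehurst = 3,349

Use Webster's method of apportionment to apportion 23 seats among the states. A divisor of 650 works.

With modified divisor 650: modified quotas Oakdale 15.914, Rivermont 2.306, Pinehurst 5.152.
Rounding to the nearest integer: Oakdale 16, Rivermont 2, Pinehurst 5 (total 23).

Oakdale=16, Rivermont=2, Pinehurst=5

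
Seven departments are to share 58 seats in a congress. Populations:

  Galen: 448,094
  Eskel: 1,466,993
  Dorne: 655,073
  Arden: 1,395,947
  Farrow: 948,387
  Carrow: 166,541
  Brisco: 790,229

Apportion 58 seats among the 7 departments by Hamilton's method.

Galen 4; Eskel 15; Dorne 6; Arden 14; Farrow 9; Carrow 2; Brisco 8

Total 5871264; standard divisor 5871264/58 ≈ 101228.69.
Standard quotas: Galen 4.4266, Eskel 14.4919, Dorne 6.4712, Arden 13.7900, Farrow 9.3688, Carrow 1.6452, Brisco 7.8064.
Lower quotas: Galen 4, Eskel 14, Dorne 6, Arden 13, Farrow 9, Carrow 1, Brisco 7 (sum 54, leaving 4 seats).
Remainders in descending order: Brisco 0.8064, Arden 0.7900, Carrow 0.6452, Eskel 0.4919, Dorne 0.4712, Galen 0.4266, Farrow 0.3688.
The surplus seats go to Brisco, Arden, Carrow, Eskel.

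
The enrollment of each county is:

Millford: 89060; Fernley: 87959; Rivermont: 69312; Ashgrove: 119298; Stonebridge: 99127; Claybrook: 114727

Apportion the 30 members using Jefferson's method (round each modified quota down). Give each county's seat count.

Millford 5, Fernley 5, Rivermont 3, Ashgrove 6, Stonebridge 5, Claybrook 6

Standard divisor 579483/30 ≈ 19316.1; standard quotas: Millford 4.611, Fernley 4.554, Rivermont 3.588, Ashgrove 6.176, Stonebridge 5.132, Claybrook 5.939.
Rounding down gives 4, 4, 3, 6, 5, 5 = 27 seats, so the divisor must be adjusted.
With modified divisor 17500: modified quotas Millford 5.089, Fernley 5.026, Rivermont 3.961, Ashgrove 6.817, Stonebridge 5.664, Claybrook 6.556.
Rounding down: Millford 5, Fernley 5, Rivermont 3, Ashgrove 6, Stonebridge 5, Claybrook 6 (total 30).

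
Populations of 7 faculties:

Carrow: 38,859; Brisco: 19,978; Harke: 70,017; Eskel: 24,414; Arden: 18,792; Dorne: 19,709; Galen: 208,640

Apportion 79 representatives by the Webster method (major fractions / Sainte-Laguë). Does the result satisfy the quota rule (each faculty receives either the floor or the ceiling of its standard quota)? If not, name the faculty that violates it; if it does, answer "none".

Standard quotas: Carrow 7.667, Brisco 3.942, Harke 13.814, Eskel 4.817, Arden 3.708, Dorne 3.889, Galen 41.164.
Webster allocation: Carrow 8, Brisco 4, Harke 14, Eskel 5, Arden 4, Dorne 4, Galen 40.
Galen has quota 41.164 (lower 41, upper 42) but receives 40 — outside the quota interval.

Galen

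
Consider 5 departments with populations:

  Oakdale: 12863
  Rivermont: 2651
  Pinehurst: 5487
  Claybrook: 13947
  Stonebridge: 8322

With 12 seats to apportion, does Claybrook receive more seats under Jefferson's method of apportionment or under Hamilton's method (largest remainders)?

Jefferson

Jefferson: Oakdale 4, Rivermont 0, Pinehurst 1, Claybrook 5, Stonebridge 2.
Hamilton: Oakdale 4, Rivermont 1, Pinehurst 1, Claybrook 4, Stonebridge 2.
Claybrook gets 5 under Jefferson and 4 under Hamilton.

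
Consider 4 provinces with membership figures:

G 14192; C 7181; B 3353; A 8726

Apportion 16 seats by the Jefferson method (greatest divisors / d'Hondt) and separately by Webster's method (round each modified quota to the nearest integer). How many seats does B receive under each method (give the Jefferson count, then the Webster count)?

Jefferson: G 7, C 4, B 1, A 4.
Webster: G 7, C 3, B 2, A 4.
B gets 1 under Jefferson and 2 under Webster.

1 and 2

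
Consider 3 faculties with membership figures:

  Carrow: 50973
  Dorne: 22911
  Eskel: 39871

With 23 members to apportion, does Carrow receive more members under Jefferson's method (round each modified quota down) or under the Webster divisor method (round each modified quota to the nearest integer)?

Jefferson

Jefferson: Carrow 11, Dorne 4, Eskel 8.
Webster: Carrow 10, Dorne 5, Eskel 8.
Carrow gets 11 under Jefferson and 10 under Webster.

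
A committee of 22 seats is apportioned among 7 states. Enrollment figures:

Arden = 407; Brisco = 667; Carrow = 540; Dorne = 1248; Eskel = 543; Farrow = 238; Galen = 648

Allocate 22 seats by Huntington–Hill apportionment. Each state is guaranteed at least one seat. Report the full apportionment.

Arden 2, Brisco 3, Carrow 3, Dorne 7, Eskel 3, Farrow 1, Galen 3

With divisor 192.56: modified quotas Arden 2.114, Brisco 3.464, Carrow 2.804, Dorne 6.481, Eskel 2.820, Farrow 1.236, Galen 3.365.
Geometric-mean thresholds: Arden √(2·3)=2.449, Brisco √(3·4)=3.464, Carrow √(2·3)=2.449, Dorne √(6·7)=6.481, Eskel √(2·3)=2.449, Farrow √(1·2)=1.414, Galen √(3·4)=3.464.
Each quota rounded against its threshold gives Arden 2, Brisco 3, Carrow 3, Dorne 7, Eskel 3, Farrow 1, Galen 3 (total 22).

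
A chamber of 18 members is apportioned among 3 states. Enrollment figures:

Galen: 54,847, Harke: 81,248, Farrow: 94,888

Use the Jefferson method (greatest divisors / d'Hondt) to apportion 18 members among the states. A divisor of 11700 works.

With modified divisor 11700: modified quotas Galen 4.688, Harke 6.944, Farrow 8.110.
Rounding down: Galen 4, Harke 6, Farrow 8 (total 18).

Galen 4, Harke 6, Farrow 8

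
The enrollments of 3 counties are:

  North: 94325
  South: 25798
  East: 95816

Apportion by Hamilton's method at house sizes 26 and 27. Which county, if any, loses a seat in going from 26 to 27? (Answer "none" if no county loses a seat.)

At 26 seats: North 11, South 3, East 12.
At 27 seats: North 12, South 3, East 12.
No county's allocation decreased.

none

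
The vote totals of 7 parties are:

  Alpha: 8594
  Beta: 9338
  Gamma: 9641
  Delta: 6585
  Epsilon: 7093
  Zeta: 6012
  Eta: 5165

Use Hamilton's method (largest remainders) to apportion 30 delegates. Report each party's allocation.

Standard divisor: 52428 ÷ 30 ≈ 1747.6.
Standard quotas: Alpha 4.9176, Beta 5.3433, Gamma 5.5167, Delta 3.7680, Epsilon 4.0587, Zeta 3.4401, Eta 2.9555.
Lower quotas: Alpha 4, Beta 5, Gamma 5, Delta 3, Epsilon 4, Zeta 3, Eta 2 (sum 26, leaving 4 seats).
Remainders in descending order: Eta 0.9555, Alpha 0.9176, Delta 0.7680, Gamma 0.5167, Zeta 0.4401, Beta 0.3433, Epsilon 0.0587.
Largest remainders: Eta, Alpha, Delta, Gamma receive the extra seats.

Alpha: 5, Beta: 5, Gamma: 6, Delta: 4, Epsilon: 4, Zeta: 3, Eta: 3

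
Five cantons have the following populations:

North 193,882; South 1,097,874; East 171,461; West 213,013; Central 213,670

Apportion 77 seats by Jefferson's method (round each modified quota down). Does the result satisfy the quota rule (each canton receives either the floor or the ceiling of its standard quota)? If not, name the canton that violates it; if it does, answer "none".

South

Standard quotas: North 7.899, South 44.731, East 6.986, West 8.679, Central 8.706.
Jefferson allocation: North 8, South 46, East 7, West 8, Central 8.
South has quota 44.731 (lower 44, upper 45) but receives 46 — outside the quota interval.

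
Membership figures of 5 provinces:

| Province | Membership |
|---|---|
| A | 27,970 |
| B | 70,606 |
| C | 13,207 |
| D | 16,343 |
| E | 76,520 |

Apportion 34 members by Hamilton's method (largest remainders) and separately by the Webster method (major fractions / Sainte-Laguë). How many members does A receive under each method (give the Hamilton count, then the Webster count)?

Hamilton: A 4, B 12, C 2, D 3, E 13.
Webster: A 5, B 12, C 2, D 3, E 12.
A gets 4 under Hamilton and 5 under Webster.

4 and 5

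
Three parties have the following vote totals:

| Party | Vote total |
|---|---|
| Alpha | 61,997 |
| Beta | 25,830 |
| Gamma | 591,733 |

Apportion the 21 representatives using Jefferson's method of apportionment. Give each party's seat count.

Alpha: 2, Beta: 0, Gamma: 19

Standard divisor 679560/21 ≈ 32360; standard quotas: Alpha 1.916, Beta 0.798, Gamma 18.286.
Rounding down gives 1, 0, 18 = 19 seats, so the divisor must be adjusted.
With modified divisor 30300: modified quotas Alpha 2.046, Beta 0.852, Gamma 19.529.
Rounding down: Alpha 2, Beta 0, Gamma 19 (total 21).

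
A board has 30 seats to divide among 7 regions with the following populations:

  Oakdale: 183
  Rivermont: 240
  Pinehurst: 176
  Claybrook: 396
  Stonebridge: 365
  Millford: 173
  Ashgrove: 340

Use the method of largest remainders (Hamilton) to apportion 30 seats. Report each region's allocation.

Total 1873; standard divisor 1873/30 ≈ 62.433.
Standard quotas: Oakdale 2.931, Rivermont 3.844, Pinehurst 2.819, Claybrook 6.343, Stonebridge 5.846, Millford 2.771, Ashgrove 5.446.
Lower quotas: Oakdale 2, Rivermont 3, Pinehurst 2, Claybrook 6, Stonebridge 5, Millford 2, Ashgrove 5 (sum 25, leaving 5 seats).
Remainders in descending order: Oakdale 0.931, Stonebridge 0.846, Rivermont 0.844, Pinehurst 0.819, Millford 0.771, Ashgrove 0.446, Claybrook 0.343.
Largest remainders: Oakdale, Stonebridge, Rivermont, Pinehurst, Millford receive the extra seats.

Oakdale 3, Rivermont 4, Pinehurst 3, Claybrook 6, Stonebridge 6, Millford 3, Ashgrove 5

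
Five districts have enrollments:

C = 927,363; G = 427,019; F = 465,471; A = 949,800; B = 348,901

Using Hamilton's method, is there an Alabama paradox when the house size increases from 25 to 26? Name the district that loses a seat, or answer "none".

none

At 25 seats: C 7, G 3, F 4, A 8, B 3.
At 26 seats: C 8, G 3, F 4, A 8, B 3.
No district's allocation decreased.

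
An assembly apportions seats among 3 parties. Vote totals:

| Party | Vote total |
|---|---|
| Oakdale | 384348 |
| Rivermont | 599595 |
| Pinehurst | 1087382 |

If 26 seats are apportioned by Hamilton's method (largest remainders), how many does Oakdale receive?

The standard divisor is 2071325/26 ≈ 79666.346.
Standard quotas: Oakdale 4.8245, Rivermont 7.5263, Pinehurst 13.6492.
Lower quotas: Oakdale 4, Rivermont 7, Pinehurst 13 (sum 24, leaving 2 seats).
Remainders in descending order: Oakdale 0.8245, Pinehurst 0.6492, Rivermont 0.5263.
Largest remainders: Oakdale, Pinehurst receive the extra seats.
Oakdale receives 5.

5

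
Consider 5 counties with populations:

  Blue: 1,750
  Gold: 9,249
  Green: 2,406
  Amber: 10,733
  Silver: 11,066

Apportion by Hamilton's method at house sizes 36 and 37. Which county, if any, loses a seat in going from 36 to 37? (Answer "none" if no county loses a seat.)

Green

At 36 seats: Blue 2, Gold 9, Green 3, Amber 11, Silver 11.
At 37 seats: Blue 2, Gold 10, Green 2, Amber 11, Silver 12.
Green drops from 3 to 2.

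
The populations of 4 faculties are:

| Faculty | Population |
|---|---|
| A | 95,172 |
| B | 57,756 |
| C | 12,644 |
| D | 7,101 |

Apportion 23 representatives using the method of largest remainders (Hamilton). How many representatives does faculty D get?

Total 172673; standard divisor 172673/23 ≈ 7507.522.
Standard quotas: A 12.6769, B 7.6931, C 1.6842, D 0.9459.
Lower quotas: A 12, B 7, C 1, D 0 (sum 20, leaving 3 seats).
Remainders in descending order: D 0.9459, B 0.6931, C 0.6842, A 0.6769.
Largest remainders: D, B, C receive the extra seats.
D receives 1.

1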